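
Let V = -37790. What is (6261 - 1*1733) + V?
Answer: -33262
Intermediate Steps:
(6261 - 1*1733) + V = (6261 - 1*1733) - 37790 = (6261 - 1733) - 37790 = 4528 - 37790 = -33262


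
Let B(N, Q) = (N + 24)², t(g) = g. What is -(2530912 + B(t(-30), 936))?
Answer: -2530948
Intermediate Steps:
B(N, Q) = (24 + N)²
-(2530912 + B(t(-30), 936)) = -(2530912 + (24 - 30)²) = -(2530912 + (-6)²) = -(2530912 + 36) = -1*2530948 = -2530948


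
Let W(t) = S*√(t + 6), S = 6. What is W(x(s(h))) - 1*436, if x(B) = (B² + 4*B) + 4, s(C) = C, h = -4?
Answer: -436 + 6*√10 ≈ -417.03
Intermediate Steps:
x(B) = 4 + B² + 4*B
W(t) = 6*√(6 + t) (W(t) = 6*√(t + 6) = 6*√(6 + t))
W(x(s(h))) - 1*436 = 6*√(6 + (4 + (-4)² + 4*(-4))) - 1*436 = 6*√(6 + (4 + 16 - 16)) - 436 = 6*√(6 + 4) - 436 = 6*√10 - 436 = -436 + 6*√10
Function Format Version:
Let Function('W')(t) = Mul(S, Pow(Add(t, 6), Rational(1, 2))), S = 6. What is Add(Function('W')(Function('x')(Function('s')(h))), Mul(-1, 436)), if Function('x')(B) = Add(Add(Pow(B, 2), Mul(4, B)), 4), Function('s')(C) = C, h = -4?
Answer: Add(-436, Mul(6, Pow(10, Rational(1, 2)))) ≈ -417.03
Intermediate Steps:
Function('x')(B) = Add(4, Pow(B, 2), Mul(4, B))
Function('W')(t) = Mul(6, Pow(Add(6, t), Rational(1, 2))) (Function('W')(t) = Mul(6, Pow(Add(t, 6), Rational(1, 2))) = Mul(6, Pow(Add(6, t), Rational(1, 2))))
Add(Function('W')(Function('x')(Function('s')(h))), Mul(-1, 436)) = Add(Mul(6, Pow(Add(6, Add(4, Pow(-4, 2), Mul(4, -4))), Rational(1, 2))), Mul(-1, 436)) = Add(Mul(6, Pow(Add(6, Add(4, 16, -16)), Rational(1, 2))), -436) = Add(Mul(6, Pow(Add(6, 4), Rational(1, 2))), -436) = Add(Mul(6, Pow(10, Rational(1, 2))), -436) = Add(-436, Mul(6, Pow(10, Rational(1, 2))))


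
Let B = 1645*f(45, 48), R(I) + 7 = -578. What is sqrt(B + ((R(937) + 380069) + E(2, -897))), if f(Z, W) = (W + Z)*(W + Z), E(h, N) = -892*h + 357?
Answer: sqrt(14605662) ≈ 3821.7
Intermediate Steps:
R(I) = -585 (R(I) = -7 - 578 = -585)
E(h, N) = 357 - 892*h
f(Z, W) = (W + Z)**2
B = 14227605 (B = 1645*(48 + 45)**2 = 1645*93**2 = 1645*8649 = 14227605)
sqrt(B + ((R(937) + 380069) + E(2, -897))) = sqrt(14227605 + ((-585 + 380069) + (357 - 892*2))) = sqrt(14227605 + (379484 + (357 - 1784))) = sqrt(14227605 + (379484 - 1427)) = sqrt(14227605 + 378057) = sqrt(14605662)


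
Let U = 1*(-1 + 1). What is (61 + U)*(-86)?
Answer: -5246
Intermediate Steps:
U = 0 (U = 1*0 = 0)
(61 + U)*(-86) = (61 + 0)*(-86) = 61*(-86) = -5246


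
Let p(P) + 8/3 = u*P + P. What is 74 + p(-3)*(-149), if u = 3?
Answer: 6778/3 ≈ 2259.3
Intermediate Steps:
p(P) = -8/3 + 4*P (p(P) = -8/3 + (3*P + P) = -8/3 + 4*P)
74 + p(-3)*(-149) = 74 + (-8/3 + 4*(-3))*(-149) = 74 + (-8/3 - 12)*(-149) = 74 - 44/3*(-149) = 74 + 6556/3 = 6778/3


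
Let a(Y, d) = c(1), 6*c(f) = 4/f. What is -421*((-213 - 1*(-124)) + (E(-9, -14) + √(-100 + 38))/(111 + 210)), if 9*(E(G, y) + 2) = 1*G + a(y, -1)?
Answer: 324777082/8667 - 421*I*√62/321 ≈ 37473.0 - 10.327*I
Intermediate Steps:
c(f) = 2/(3*f) (c(f) = (4/f)/6 = 2/(3*f))
a(Y, d) = ⅔ (a(Y, d) = (⅔)/1 = (⅔)*1 = ⅔)
E(G, y) = -52/27 + G/9 (E(G, y) = -2 + (1*G + ⅔)/9 = -2 + (G + ⅔)/9 = -2 + (⅔ + G)/9 = -2 + (2/27 + G/9) = -52/27 + G/9)
-421*((-213 - 1*(-124)) + (E(-9, -14) + √(-100 + 38))/(111 + 210)) = -421*((-213 - 1*(-124)) + ((-52/27 + (⅑)*(-9)) + √(-100 + 38))/(111 + 210)) = -421*((-213 + 124) + ((-52/27 - 1) + √(-62))/321) = -421*(-89 + (-79/27 + I*√62)*(1/321)) = -421*(-89 + (-79/8667 + I*√62/321)) = -421*(-771442/8667 + I*√62/321) = 324777082/8667 - 421*I*√62/321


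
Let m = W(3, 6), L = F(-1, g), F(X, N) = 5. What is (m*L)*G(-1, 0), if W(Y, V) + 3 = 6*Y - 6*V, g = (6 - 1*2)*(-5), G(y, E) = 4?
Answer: -420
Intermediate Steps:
g = -20 (g = (6 - 2)*(-5) = 4*(-5) = -20)
L = 5
W(Y, V) = -3 - 6*V + 6*Y (W(Y, V) = -3 + (6*Y - 6*V) = -3 + (-6*V + 6*Y) = -3 - 6*V + 6*Y)
m = -21 (m = -3 - 6*6 + 6*3 = -3 - 36 + 18 = -21)
(m*L)*G(-1, 0) = -21*5*4 = -105*4 = -420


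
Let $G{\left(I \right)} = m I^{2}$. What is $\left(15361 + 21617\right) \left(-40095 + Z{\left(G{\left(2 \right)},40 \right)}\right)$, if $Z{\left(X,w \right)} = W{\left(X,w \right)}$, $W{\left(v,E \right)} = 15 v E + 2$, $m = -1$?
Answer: $-1571306154$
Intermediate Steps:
$G{\left(I \right)} = - I^{2}$
$W{\left(v,E \right)} = 2 + 15 E v$ ($W{\left(v,E \right)} = 15 E v + 2 = 2 + 15 E v$)
$Z{\left(X,w \right)} = 2 + 15 X w$ ($Z{\left(X,w \right)} = 2 + 15 w X = 2 + 15 X w$)
$\left(15361 + 21617\right) \left(-40095 + Z{\left(G{\left(2 \right)},40 \right)}\right) = \left(15361 + 21617\right) \left(-40095 + \left(2 + 15 \left(- 2^{2}\right) 40\right)\right) = 36978 \left(-40095 + \left(2 + 15 \left(\left(-1\right) 4\right) 40\right)\right) = 36978 \left(-40095 + \left(2 + 15 \left(-4\right) 40\right)\right) = 36978 \left(-40095 + \left(2 - 2400\right)\right) = 36978 \left(-40095 - 2398\right) = 36978 \left(-42493\right) = -1571306154$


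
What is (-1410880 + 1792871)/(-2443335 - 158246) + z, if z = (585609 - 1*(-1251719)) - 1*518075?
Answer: 3432143157002/2601581 ≈ 1.3193e+6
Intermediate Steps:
z = 1319253 (z = (585609 + 1251719) - 518075 = 1837328 - 518075 = 1319253)
(-1410880 + 1792871)/(-2443335 - 158246) + z = (-1410880 + 1792871)/(-2443335 - 158246) + 1319253 = 381991/(-2601581) + 1319253 = 381991*(-1/2601581) + 1319253 = -381991/2601581 + 1319253 = 3432143157002/2601581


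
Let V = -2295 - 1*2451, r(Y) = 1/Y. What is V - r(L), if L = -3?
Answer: -14237/3 ≈ -4745.7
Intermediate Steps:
V = -4746 (V = -2295 - 2451 = -4746)
V - r(L) = -4746 - 1/(-3) = -4746 - 1*(-⅓) = -4746 + ⅓ = -14237/3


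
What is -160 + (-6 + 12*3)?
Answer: -130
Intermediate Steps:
-160 + (-6 + 12*3) = -160 + (-6 + 36) = -160 + 30 = -130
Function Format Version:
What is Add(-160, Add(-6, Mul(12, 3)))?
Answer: -130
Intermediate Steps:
Add(-160, Add(-6, Mul(12, 3))) = Add(-160, Add(-6, 36)) = Add(-160, 30) = -130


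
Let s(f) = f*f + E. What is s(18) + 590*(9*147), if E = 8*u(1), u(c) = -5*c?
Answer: 780854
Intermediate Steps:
E = -40 (E = 8*(-5*1) = 8*(-5) = -40)
s(f) = -40 + f**2 (s(f) = f*f - 40 = f**2 - 40 = -40 + f**2)
s(18) + 590*(9*147) = (-40 + 18**2) + 590*(9*147) = (-40 + 324) + 590*1323 = 284 + 780570 = 780854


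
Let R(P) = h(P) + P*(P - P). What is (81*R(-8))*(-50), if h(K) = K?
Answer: 32400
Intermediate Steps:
R(P) = P (R(P) = P + P*(P - P) = P + P*0 = P + 0 = P)
(81*R(-8))*(-50) = (81*(-8))*(-50) = -648*(-50) = 32400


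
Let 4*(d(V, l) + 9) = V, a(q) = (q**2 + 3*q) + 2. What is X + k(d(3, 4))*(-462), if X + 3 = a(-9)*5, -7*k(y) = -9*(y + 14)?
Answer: -6277/2 ≈ -3138.5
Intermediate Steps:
a(q) = 2 + q**2 + 3*q
d(V, l) = -9 + V/4
k(y) = 18 + 9*y/7 (k(y) = -(-9)*(y + 14)/7 = -(-9)*(14 + y)/7 = -(-126 - 9*y)/7 = 18 + 9*y/7)
X = 277 (X = -3 + (2 + (-9)**2 + 3*(-9))*5 = -3 + (2 + 81 - 27)*5 = -3 + 56*5 = -3 + 280 = 277)
X + k(d(3, 4))*(-462) = 277 + (18 + 9*(-9 + (1/4)*3)/7)*(-462) = 277 + (18 + 9*(-9 + 3/4)/7)*(-462) = 277 + (18 + (9/7)*(-33/4))*(-462) = 277 + (18 - 297/28)*(-462) = 277 + (207/28)*(-462) = 277 - 6831/2 = -6277/2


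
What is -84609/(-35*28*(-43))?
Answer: -12087/6020 ≈ -2.0078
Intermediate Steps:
-84609/(-35*28*(-43)) = -84609/((-980*(-43))) = -84609/42140 = -84609*1/42140 = -12087/6020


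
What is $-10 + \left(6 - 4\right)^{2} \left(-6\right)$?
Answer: $-34$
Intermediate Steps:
$-10 + \left(6 - 4\right)^{2} \left(-6\right) = -10 + 2^{2} \left(-6\right) = -10 + 4 \left(-6\right) = -10 - 24 = -34$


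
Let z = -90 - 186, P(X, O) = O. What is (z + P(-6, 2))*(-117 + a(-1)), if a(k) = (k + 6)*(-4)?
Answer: 37538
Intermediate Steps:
a(k) = -24 - 4*k (a(k) = (6 + k)*(-4) = -24 - 4*k)
z = -276
(z + P(-6, 2))*(-117 + a(-1)) = (-276 + 2)*(-117 + (-24 - 4*(-1))) = -274*(-117 + (-24 + 4)) = -274*(-117 - 20) = -274*(-137) = 37538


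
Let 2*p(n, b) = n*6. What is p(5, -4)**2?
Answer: 225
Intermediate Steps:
p(n, b) = 3*n (p(n, b) = (n*6)/2 = (6*n)/2 = 3*n)
p(5, -4)**2 = (3*5)**2 = 15**2 = 225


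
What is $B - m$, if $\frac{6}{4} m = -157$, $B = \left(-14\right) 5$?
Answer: $\frac{104}{3} \approx 34.667$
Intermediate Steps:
$B = -70$
$m = - \frac{314}{3}$ ($m = \frac{2}{3} \left(-157\right) = - \frac{314}{3} \approx -104.67$)
$B - m = -70 - - \frac{314}{3} = -70 + \frac{314}{3} = \frac{104}{3}$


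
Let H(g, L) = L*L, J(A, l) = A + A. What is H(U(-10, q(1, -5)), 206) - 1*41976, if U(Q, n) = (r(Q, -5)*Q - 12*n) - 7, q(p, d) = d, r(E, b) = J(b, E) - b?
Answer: 460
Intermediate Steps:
J(A, l) = 2*A
r(E, b) = b (r(E, b) = 2*b - b = b)
U(Q, n) = -7 - 12*n - 5*Q (U(Q, n) = (-5*Q - 12*n) - 7 = (-12*n - 5*Q) - 7 = -7 - 12*n - 5*Q)
H(g, L) = L²
H(U(-10, q(1, -5)), 206) - 1*41976 = 206² - 1*41976 = 42436 - 41976 = 460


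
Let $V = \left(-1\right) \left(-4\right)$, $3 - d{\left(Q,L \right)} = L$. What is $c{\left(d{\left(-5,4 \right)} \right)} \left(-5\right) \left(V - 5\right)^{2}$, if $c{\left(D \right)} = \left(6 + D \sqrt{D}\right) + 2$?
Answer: $-40 + 5 i \approx -40.0 + 5.0 i$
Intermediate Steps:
$d{\left(Q,L \right)} = 3 - L$
$V = 4$
$c{\left(D \right)} = 8 + D^{\frac{3}{2}}$ ($c{\left(D \right)} = \left(6 + D^{\frac{3}{2}}\right) + 2 = 8 + D^{\frac{3}{2}}$)
$c{\left(d{\left(-5,4 \right)} \right)} \left(-5\right) \left(V - 5\right)^{2} = \left(8 + \left(3 - 4\right)^{\frac{3}{2}}\right) \left(-5\right) \left(4 - 5\right)^{2} = \left(8 + \left(3 - 4\right)^{\frac{3}{2}}\right) \left(-5\right) \left(-1\right)^{2} = \left(8 + \left(-1\right)^{\frac{3}{2}}\right) \left(-5\right) 1 = \left(8 - i\right) \left(-5\right) 1 = \left(-40 + 5 i\right) 1 = -40 + 5 i$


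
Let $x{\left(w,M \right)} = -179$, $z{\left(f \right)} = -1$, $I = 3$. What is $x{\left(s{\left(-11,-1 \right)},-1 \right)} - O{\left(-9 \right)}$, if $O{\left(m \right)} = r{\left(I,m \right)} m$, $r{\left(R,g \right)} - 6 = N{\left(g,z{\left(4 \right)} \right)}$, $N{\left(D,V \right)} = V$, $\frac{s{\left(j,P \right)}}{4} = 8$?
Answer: $-134$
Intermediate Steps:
$s{\left(j,P \right)} = 32$ ($s{\left(j,P \right)} = 4 \cdot 8 = 32$)
$r{\left(R,g \right)} = 5$ ($r{\left(R,g \right)} = 6 - 1 = 5$)
$O{\left(m \right)} = 5 m$
$x{\left(s{\left(-11,-1 \right)},-1 \right)} - O{\left(-9 \right)} = -179 - 5 \left(-9\right) = -179 - -45 = -179 + 45 = -134$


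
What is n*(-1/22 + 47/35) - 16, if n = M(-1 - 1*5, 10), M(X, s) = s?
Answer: -233/77 ≈ -3.0260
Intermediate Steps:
n = 10
n*(-1/22 + 47/35) - 16 = 10*(-1/22 + 47/35) - 16 = 10*(999/770) - 16 = 999/77 - 16 = -233/77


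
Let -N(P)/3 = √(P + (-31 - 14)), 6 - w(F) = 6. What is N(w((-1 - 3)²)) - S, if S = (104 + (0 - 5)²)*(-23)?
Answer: 2967 - 9*I*√5 ≈ 2967.0 - 20.125*I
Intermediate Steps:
w(F) = 0 (w(F) = 6 - 1*6 = 6 - 6 = 0)
N(P) = -3*√(-45 + P) (N(P) = -3*√(P + (-31 - 14)) = -3*√(P - 45) = -3*√(-45 + P))
S = -2967 (S = (104 + (-5)²)*(-23) = (104 + 25)*(-23) = 129*(-23) = -2967)
N(w((-1 - 3)²)) - S = -3*√(-45 + 0) - 1*(-2967) = -9*I*√5 + 2967 = 2967 - 9*I*√5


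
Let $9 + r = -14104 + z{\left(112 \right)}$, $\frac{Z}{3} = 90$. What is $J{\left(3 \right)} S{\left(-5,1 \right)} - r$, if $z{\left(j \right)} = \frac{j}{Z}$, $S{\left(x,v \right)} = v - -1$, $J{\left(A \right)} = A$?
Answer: $\frac{1906009}{135} \approx 14119.0$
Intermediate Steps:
$Z = 270$ ($Z = 3 \cdot 90 = 270$)
$S{\left(x,v \right)} = 1 + v$ ($S{\left(x,v \right)} = v + 1 = 1 + v$)
$z{\left(j \right)} = \frac{j}{270}$
$r = - \frac{1905199}{135}$ ($r = -9 + \left(-14104 + \frac{1}{270} \cdot 112\right) = -9 + \left(-14104 + \frac{56}{135}\right) = -9 - \frac{1903984}{135} = - \frac{1905199}{135} \approx -14113.0$)
$J{\left(3 \right)} S{\left(-5,1 \right)} - r = 3 \left(1 + 1\right) - - \frac{1905199}{135} = 3 \cdot 2 + \frac{1905199}{135} = 6 + \frac{1905199}{135} = \frac{1906009}{135}$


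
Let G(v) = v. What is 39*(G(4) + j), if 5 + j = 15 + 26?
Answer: 1560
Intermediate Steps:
j = 36 (j = -5 + (15 + 26) = -5 + 41 = 36)
39*(G(4) + j) = 39*(4 + 36) = 39*40 = 1560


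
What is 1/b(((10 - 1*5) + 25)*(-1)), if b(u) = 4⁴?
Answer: 1/256 ≈ 0.0039063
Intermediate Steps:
b(u) = 256
1/b(((10 - 1*5) + 25)*(-1)) = 1/256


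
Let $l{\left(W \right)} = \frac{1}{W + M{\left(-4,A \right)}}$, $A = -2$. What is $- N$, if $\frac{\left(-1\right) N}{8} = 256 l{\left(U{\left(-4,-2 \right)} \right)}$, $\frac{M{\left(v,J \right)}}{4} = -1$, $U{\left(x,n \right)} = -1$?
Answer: $- \frac{2048}{5} \approx -409.6$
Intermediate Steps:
$M{\left(v,J \right)} = -4$ ($M{\left(v,J \right)} = 4 \left(-1\right) = -4$)
$l{\left(W \right)} = \frac{1}{-4 + W}$ ($l{\left(W \right)} = \frac{1}{W - 4} = \frac{1}{-4 + W}$)
$N = \frac{2048}{5}$ ($N = - 8 \frac{256}{-4 - 1} = - 8 \frac{256}{-5} = - 8 \cdot 256 \left(- \frac{1}{5}\right) = \left(-8\right) \left(- \frac{256}{5}\right) = \frac{2048}{5} \approx 409.6$)
$- N = \left(-1\right) \frac{2048}{5} = - \frac{2048}{5}$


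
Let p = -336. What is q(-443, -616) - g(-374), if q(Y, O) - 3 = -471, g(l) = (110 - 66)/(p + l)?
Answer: -166118/355 ≈ -467.94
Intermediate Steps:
g(l) = 44/(-336 + l) (g(l) = (110 - 66)/(-336 + l) = 44/(-336 + l))
q(Y, O) = -468 (q(Y, O) = 3 - 471 = -468)
q(-443, -616) - g(-374) = -468 - 44/(-336 - 374) = -468 - 44/(-710) = -468 - 44*(-1)/710 = -468 - 1*(-22/355) = -468 + 22/355 = -166118/355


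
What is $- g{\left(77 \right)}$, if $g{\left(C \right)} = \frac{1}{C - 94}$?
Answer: $\frac{1}{17} \approx 0.058824$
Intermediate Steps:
$g{\left(C \right)} = \frac{1}{-94 + C}$
$- g{\left(77 \right)} = - \frac{1}{-94 + 77} = - \frac{1}{-17} = \left(-1\right) \left(- \frac{1}{17}\right) = \frac{1}{17}$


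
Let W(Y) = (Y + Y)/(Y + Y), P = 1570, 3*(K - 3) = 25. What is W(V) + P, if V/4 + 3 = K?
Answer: 1571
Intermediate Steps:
K = 34/3 (K = 3 + (1/3)*25 = 3 + 25/3 = 34/3 ≈ 11.333)
V = 100/3 (V = -12 + 4*(34/3) = -12 + 136/3 = 100/3 ≈ 33.333)
W(Y) = 1 (W(Y) = (2*Y)/((2*Y)) = (2*Y)*(1/(2*Y)) = 1)
W(V) + P = 1 + 1570 = 1571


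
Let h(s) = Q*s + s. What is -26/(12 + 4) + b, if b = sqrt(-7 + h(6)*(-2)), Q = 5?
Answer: -13/8 + I*sqrt(79) ≈ -1.625 + 8.8882*I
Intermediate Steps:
h(s) = 6*s (h(s) = 5*s + s = 6*s)
b = I*sqrt(79) (b = sqrt(-7 + (6*6)*(-2)) = sqrt(-7 + 36*(-2)) = sqrt(-7 - 72) = sqrt(-79) = I*sqrt(79) ≈ 8.8882*I)
-26/(12 + 4) + b = -26/(12 + 4) + I*sqrt(79) = -26/16 + I*sqrt(79) = (1/16)*(-26) + I*sqrt(79) = -13/8 + I*sqrt(79)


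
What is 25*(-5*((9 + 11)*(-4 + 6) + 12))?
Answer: -6500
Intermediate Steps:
25*(-5*((9 + 11)*(-4 + 6) + 12)) = 25*(-5*(20*2 + 12)) = 25*(-5*(40 + 12)) = 25*(-5*52) = 25*(-260) = -6500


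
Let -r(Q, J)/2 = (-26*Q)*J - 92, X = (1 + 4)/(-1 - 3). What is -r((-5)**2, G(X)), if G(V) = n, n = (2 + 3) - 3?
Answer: -2784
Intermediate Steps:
X = -5/4 (X = 5/(-4) = 5*(-1/4) = -5/4 ≈ -1.2500)
n = 2 (n = 5 - 3 = 2)
G(V) = 2
r(Q, J) = 184 + 52*J*Q (r(Q, J) = -2*((-26*Q)*J - 92) = -2*(-26*J*Q - 92) = -2*(-92 - 26*J*Q) = 184 + 52*J*Q)
-r((-5)**2, G(X)) = -(184 + 52*2*(-5)**2) = -(184 + 52*2*25) = -(184 + 2600) = -1*2784 = -2784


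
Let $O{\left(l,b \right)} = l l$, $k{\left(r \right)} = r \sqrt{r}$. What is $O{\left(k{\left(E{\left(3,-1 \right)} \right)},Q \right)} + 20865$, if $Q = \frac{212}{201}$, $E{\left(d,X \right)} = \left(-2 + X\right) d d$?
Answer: $1182$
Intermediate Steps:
$E{\left(d,X \right)} = d^{2} \left(-2 + X\right)$ ($E{\left(d,X \right)} = d \left(-2 + X\right) d = d^{2} \left(-2 + X\right)$)
$k{\left(r \right)} = r^{\frac{3}{2}}$
$Q = \frac{212}{201}$ ($Q = 212 \cdot \frac{1}{201} = \frac{212}{201} \approx 1.0547$)
$O{\left(l,b \right)} = l^{2}$
$O{\left(k{\left(E{\left(3,-1 \right)} \right)},Q \right)} + 20865 = \left(\left(3^{2} \left(-2 - 1\right)\right)^{\frac{3}{2}}\right)^{2} + 20865 = \left(\left(9 \left(-3\right)\right)^{\frac{3}{2}}\right)^{2} + 20865 = \left(\left(-27\right)^{\frac{3}{2}}\right)^{2} + 20865 = \left(- 81 i \sqrt{3}\right)^{2} + 20865 = -19683 + 20865 = 1182$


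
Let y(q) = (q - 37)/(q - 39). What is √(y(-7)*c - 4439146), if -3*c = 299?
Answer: 2*I*√9988293/3 ≈ 2106.9*I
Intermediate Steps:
c = -299/3 (c = -⅓*299 = -299/3 ≈ -99.667)
y(q) = (-37 + q)/(-39 + q)
√(y(-7)*c - 4439146) = √(((-37 - 7)/(-39 - 7))*(-299/3) - 4439146) = √((-44/(-46))*(-299/3) - 4439146) = √(-1/46*(-44)*(-299/3) - 4439146) = √((22/23)*(-299/3) - 4439146) = √(-286/3 - 4439146) = √(-13317724/3) = 2*I*√9988293/3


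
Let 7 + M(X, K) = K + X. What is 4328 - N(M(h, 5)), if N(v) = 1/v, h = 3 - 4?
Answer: 12985/3 ≈ 4328.3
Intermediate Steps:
h = -1
M(X, K) = -7 + K + X (M(X, K) = -7 + (K + X) = -7 + K + X)
4328 - N(M(h, 5)) = 4328 - 1/(-7 + 5 - 1) = 4328 - 1/(-3) = 4328 - 1*(-⅓) = 4328 + ⅓ = 12985/3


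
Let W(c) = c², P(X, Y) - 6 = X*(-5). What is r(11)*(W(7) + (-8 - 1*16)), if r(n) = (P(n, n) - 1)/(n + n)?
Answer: -625/11 ≈ -56.818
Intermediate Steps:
P(X, Y) = 6 - 5*X (P(X, Y) = 6 + X*(-5) = 6 - 5*X)
r(n) = (5 - 5*n)/(2*n) (r(n) = ((6 - 5*n) - 1)/(n + n) = (5 - 5*n)/((2*n)) = (5 - 5*n)*(1/(2*n)) = (5 - 5*n)/(2*n))
r(11)*(W(7) + (-8 - 1*16)) = ((5/2)*(1 - 1*11)/11)*(7² + (-8 - 1*16)) = ((5/2)*(1/11)*(1 - 11))*(49 + (-8 - 16)) = ((5/2)*(1/11)*(-10))*(49 - 24) = -25/11*25 = -625/11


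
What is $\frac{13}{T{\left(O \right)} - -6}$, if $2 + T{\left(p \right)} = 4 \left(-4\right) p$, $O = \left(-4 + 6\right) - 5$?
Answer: $\frac{1}{4} \approx 0.25$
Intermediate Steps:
$O = -3$ ($O = 2 - 5 = -3$)
$T{\left(p \right)} = -2 - 16 p$ ($T{\left(p \right)} = -2 + 4 \left(-4\right) p = -2 - 16 p$)
$\frac{13}{T{\left(O \right)} - -6} = \frac{13}{\left(-2 - -48\right) - -6} = \frac{13}{\left(-2 + 48\right) + 6} = \frac{13}{46 + 6} = \frac{13}{52} = 13 \cdot \frac{1}{52} = \frac{1}{4}$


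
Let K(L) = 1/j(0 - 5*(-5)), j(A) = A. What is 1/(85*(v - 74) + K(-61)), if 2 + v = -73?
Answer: -25/316624 ≈ -7.8958e-5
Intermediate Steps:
v = -75 (v = -2 - 73 = -75)
K(L) = 1/25 (K(L) = 1/(0 - 5*(-5)) = 1/(0 + 25) = 1/25)
1/(85*(v - 74) + K(-61)) = 1/(85*(-75 - 74) + 1/25) = 1/(85*(-149) + 1/25) = 1/(-12665 + 1/25) = 1/(-316624/25) = -25/316624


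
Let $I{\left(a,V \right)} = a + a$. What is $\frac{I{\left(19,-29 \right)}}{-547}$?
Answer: $- \frac{38}{547} \approx -0.06947$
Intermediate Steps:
$I{\left(a,V \right)} = 2 a$
$\frac{I{\left(19,-29 \right)}}{-547} = \frac{2 \cdot 19}{-547} = 38 \left(- \frac{1}{547}\right) = - \frac{38}{547}$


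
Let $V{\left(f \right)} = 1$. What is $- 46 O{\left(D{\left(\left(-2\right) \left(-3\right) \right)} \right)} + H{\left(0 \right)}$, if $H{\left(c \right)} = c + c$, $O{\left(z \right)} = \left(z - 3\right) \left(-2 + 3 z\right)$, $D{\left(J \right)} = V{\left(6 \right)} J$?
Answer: $-2208$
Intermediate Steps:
$D{\left(J \right)} = J$ ($D{\left(J \right)} = 1 J = J$)
$O{\left(z \right)} = \left(-3 + z\right) \left(-2 + 3 z\right)$
$H{\left(c \right)} = 2 c$
$- 46 O{\left(D{\left(\left(-2\right) \left(-3\right) \right)} \right)} + H{\left(0 \right)} = - 46 \left(6 - 11 \left(\left(-2\right) \left(-3\right)\right) + 3 \left(\left(-2\right) \left(-3\right)\right)^{2}\right) + 2 \cdot 0 = - 46 \left(6 - 66 + 3 \cdot 6^{2}\right) + 0 = - 46 \left(6 - 66 + 3 \cdot 36\right) + 0 = - 46 \left(6 - 66 + 108\right) + 0 = \left(-46\right) 48 + 0 = -2208 + 0 = -2208$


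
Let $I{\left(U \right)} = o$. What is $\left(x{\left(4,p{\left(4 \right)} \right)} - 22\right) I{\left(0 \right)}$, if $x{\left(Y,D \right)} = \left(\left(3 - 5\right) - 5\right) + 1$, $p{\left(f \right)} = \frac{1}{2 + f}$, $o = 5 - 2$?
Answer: $-84$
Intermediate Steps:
$o = 3$
$I{\left(U \right)} = 3$
$x{\left(Y,D \right)} = -6$ ($x{\left(Y,D \right)} = \left(\left(3 - 5\right) - 5\right) + 1 = \left(-2 - 5\right) + 1 = -7 + 1 = -6$)
$\left(x{\left(4,p{\left(4 \right)} \right)} - 22\right) I{\left(0 \right)} = \left(-6 - 22\right) 3 = \left(-28\right) 3 = -84$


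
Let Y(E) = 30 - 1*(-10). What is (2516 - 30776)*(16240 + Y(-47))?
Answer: -460072800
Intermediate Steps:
Y(E) = 40 (Y(E) = 30 + 10 = 40)
(2516 - 30776)*(16240 + Y(-47)) = (2516 - 30776)*(16240 + 40) = -28260*16280 = -460072800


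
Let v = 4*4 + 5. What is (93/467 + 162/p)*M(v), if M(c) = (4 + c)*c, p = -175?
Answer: -178137/467 ≈ -381.45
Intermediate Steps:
v = 21 (v = 16 + 5 = 21)
M(c) = c*(4 + c)
(93/467 + 162/p)*M(v) = (93/467 + 162/(-175))*(21*(4 + 21)) = (93*(1/467) + 162*(-1/175))*(21*25) = (93/467 - 162/175)*525 = -59379/81725*525 = -178137/467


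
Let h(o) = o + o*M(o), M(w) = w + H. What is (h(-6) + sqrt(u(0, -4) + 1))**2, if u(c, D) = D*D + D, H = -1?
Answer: 1309 + 72*sqrt(13) ≈ 1568.6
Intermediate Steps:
M(w) = -1 + w (M(w) = w - 1 = -1 + w)
u(c, D) = D + D**2 (u(c, D) = D**2 + D = D + D**2)
h(o) = o + o*(-1 + o)
(h(-6) + sqrt(u(0, -4) + 1))**2 = ((-6)**2 + sqrt(-4*(1 - 4) + 1))**2 = (36 + sqrt(-4*(-3) + 1))**2 = (36 + sqrt(12 + 1))**2 = (36 + sqrt(13))**2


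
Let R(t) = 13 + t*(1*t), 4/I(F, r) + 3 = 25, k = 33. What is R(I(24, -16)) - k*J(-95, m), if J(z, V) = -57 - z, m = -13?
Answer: -150157/121 ≈ -1241.0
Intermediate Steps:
I(F, r) = 2/11 (I(F, r) = 4/(-3 + 25) = 4/22 = 4*(1/22) = 2/11)
R(t) = 13 + t² (R(t) = 13 + t*t = 13 + t²)
R(I(24, -16)) - k*J(-95, m) = (13 + (2/11)²) - 33*(-57 - 1*(-95)) = (13 + 4/121) - 33*(-57 + 95) = 1577/121 - 33*38 = 1577/121 - 1*1254 = 1577/121 - 1254 = -150157/121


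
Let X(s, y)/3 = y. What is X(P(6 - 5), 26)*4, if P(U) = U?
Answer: 312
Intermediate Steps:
X(s, y) = 3*y
X(P(6 - 5), 26)*4 = (3*26)*4 = 78*4 = 312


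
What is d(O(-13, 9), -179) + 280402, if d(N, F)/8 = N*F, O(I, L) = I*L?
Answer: 447946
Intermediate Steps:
d(N, F) = 8*F*N (d(N, F) = 8*(N*F) = 8*(F*N) = 8*F*N)
d(O(-13, 9), -179) + 280402 = 8*(-179)*(-13*9) + 280402 = 8*(-179)*(-117) + 280402 = 167544 + 280402 = 447946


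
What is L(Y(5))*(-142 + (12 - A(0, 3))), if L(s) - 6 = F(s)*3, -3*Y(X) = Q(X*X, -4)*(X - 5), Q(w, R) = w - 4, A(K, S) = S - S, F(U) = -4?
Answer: 780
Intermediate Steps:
A(K, S) = 0
Q(w, R) = -4 + w
Y(X) = -(-5 + X)*(-4 + X**2)/3 (Y(X) = -(-4 + X*X)*(X - 5)/3 = -(-4 + X**2)*(-5 + X)/3 = -(-5 + X)*(-4 + X**2)/3)
L(s) = -6 (L(s) = 6 - 4*3 = 6 - 12 = -6)
L(Y(5))*(-142 + (12 - A(0, 3))) = -6*(-142 + (12 - 1*0)) = -6*(-142 + (12 + 0)) = -6*(-142 + 12) = -6*(-130) = 780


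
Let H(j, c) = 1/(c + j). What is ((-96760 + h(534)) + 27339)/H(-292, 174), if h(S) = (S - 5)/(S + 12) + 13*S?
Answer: 2012667295/273 ≈ 7.3724e+6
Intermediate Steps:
h(S) = 13*S + (-5 + S)/(12 + S) (h(S) = (-5 + S)/(12 + S) + 13*S = 13*S + (-5 + S)/(12 + S))
((-96760 + h(534)) + 27339)/H(-292, 174) = ((-96760 + (-5 + 13*534² + 157*534)/(12 + 534)) + 27339)/(1/(174 - 292)) = ((-96760 + (-5 + 13*285156 + 83838)/546) + 27339)/(1/(-118)) = ((-96760 + (-5 + 3707028 + 83838)/546) + 27339)/(-1/118) = ((-96760 + (1/546)*3790861) + 27339)*(-118) = ((-96760 + 3790861/546) + 27339)*(-118) = (-49040099/546 + 27339)*(-118) = -34113005/546*(-118) = 2012667295/273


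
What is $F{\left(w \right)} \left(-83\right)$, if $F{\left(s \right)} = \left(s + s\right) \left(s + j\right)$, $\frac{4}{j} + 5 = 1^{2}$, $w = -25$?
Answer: $-107900$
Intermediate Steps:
$j = -1$ ($j = \frac{4}{-5 + 1^{2}} = \frac{4}{-5 + 1} = \frac{4}{-4} = 4 \left(- \frac{1}{4}\right) = -1$)
$F{\left(s \right)} = 2 s \left(-1 + s\right)$ ($F{\left(s \right)} = \left(s + s\right) \left(s - 1\right) = 2 s \left(-1 + s\right)$)
$F{\left(w \right)} \left(-83\right) = 2 \left(-25\right) \left(-1 - 25\right) \left(-83\right) = 2 \left(-25\right) \left(-26\right) \left(-83\right) = 1300 \left(-83\right) = -107900$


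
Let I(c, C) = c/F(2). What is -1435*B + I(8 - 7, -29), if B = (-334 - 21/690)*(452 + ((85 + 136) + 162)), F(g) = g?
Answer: 9205603219/23 ≈ 4.0024e+8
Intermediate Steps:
I(c, C) = c/2
B = -12830109/46 (B = (-334 - 21*1/690)*(452 + (221 + 162)) = (-334 - 7/230)*(452 + 383) = -76827/230*835 = -12830109/46 ≈ -2.7892e+5)
-1435*B + I(8 - 7, -29) = -1435*(-12830109/46) + (8 - 7)/2 = 18411206415/46 + (1/2)*1 = 18411206415/46 + 1/2 = 9205603219/23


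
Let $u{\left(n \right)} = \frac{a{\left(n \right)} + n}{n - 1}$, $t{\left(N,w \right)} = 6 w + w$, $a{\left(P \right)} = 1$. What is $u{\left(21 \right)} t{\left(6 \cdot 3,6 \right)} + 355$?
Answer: $\frac{2006}{5} \approx 401.2$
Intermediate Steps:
$t{\left(N,w \right)} = 7 w$
$u{\left(n \right)} = \frac{1 + n}{-1 + n}$ ($u{\left(n \right)} = \frac{1 + n}{n - 1} = \frac{1 + n}{-1 + n}$)
$u{\left(21 \right)} t{\left(6 \cdot 3,6 \right)} + 355 = \frac{1 + 21}{-1 + 21} \cdot 7 \cdot 6 + 355 = \frac{1}{20} \cdot 22 \cdot 42 + 355 = \frac{11}{10} \cdot 42 + 355 = \frac{231}{5} + 355 = \frac{2006}{5}$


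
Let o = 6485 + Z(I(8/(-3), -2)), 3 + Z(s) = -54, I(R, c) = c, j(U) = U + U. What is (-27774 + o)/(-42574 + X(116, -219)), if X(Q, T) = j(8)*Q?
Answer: 10673/20359 ≈ 0.52424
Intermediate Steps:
j(U) = 2*U
Z(s) = -57 (Z(s) = -3 - 54 = -57)
X(Q, T) = 16*Q (X(Q, T) = (2*8)*Q = 16*Q)
o = 6428 (o = 6485 - 57 = 6428)
(-27774 + o)/(-42574 + X(116, -219)) = (-27774 + 6428)/(-42574 + 16*116) = -21346/(-42574 + 1856) = -21346/(-40718) = -21346*(-1/40718) = 10673/20359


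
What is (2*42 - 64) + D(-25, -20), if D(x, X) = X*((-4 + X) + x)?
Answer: 1000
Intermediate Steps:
D(x, X) = X*(-4 + X + x)
(2*42 - 64) + D(-25, -20) = (2*42 - 64) - 20*(-4 - 20 - 25) = (84 - 64) - 20*(-49) = 20 + 980 = 1000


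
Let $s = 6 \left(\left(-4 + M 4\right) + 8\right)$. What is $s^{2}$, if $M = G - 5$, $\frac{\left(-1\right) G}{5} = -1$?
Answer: $576$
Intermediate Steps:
$G = 5$ ($G = \left(-5\right) \left(-1\right) = 5$)
$M = 0$ ($M = 5 - 5 = 0$)
$s = 24$ ($s = 6 \left(\left(-4 + 0 \cdot 4\right) + 8\right) = 6 \left(\left(-4 + 0\right) + 8\right) = 6 \left(-4 + 8\right) = 6 \cdot 4 = 24$)
$s^{2} = 24^{2} = 576$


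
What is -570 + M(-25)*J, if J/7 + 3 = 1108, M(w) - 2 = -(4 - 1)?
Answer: -8305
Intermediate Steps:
M(w) = -1 (M(w) = 2 - (4 - 1) = 2 - 1*3 = 2 - 3 = -1)
J = 7735 (J = -21 + 7*1108 = -21 + 7756 = 7735)
-570 + M(-25)*J = -570 - 1*7735 = -570 - 7735 = -8305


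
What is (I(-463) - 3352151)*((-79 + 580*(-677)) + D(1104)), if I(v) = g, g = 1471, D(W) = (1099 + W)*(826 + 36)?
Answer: -5046951697960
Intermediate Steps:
D(W) = 947338 + 862*W (D(W) = (1099 + W)*862 = 947338 + 862*W)
I(v) = 1471
(I(-463) - 3352151)*((-79 + 580*(-677)) + D(1104)) = (1471 - 3352151)*((-79 + 580*(-677)) + (947338 + 862*1104)) = -3350680*((-79 - 392660) + (947338 + 951648)) = -3350680*(-392739 + 1898986) = -3350680*1506247 = -5046951697960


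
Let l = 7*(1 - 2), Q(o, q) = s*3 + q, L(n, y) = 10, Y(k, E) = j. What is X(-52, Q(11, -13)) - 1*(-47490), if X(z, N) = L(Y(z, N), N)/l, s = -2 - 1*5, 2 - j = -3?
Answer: 332420/7 ≈ 47489.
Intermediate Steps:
j = 5 (j = 2 - 1*(-3) = 2 + 3 = 5)
Y(k, E) = 5
s = -7 (s = -2 - 5 = -7)
Q(o, q) = -21 + q (Q(o, q) = -7*3 + q = -21 + q)
l = -7 (l = 7*(-1) = -7)
X(z, N) = -10/7 (X(z, N) = 10/(-7) = 10*(-⅐) = -10/7)
X(-52, Q(11, -13)) - 1*(-47490) = -10/7 - 1*(-47490) = -10/7 + 47490 = 332420/7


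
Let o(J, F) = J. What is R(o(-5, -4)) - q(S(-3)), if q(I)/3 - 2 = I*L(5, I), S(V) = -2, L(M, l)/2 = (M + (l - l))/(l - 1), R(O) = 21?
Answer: -5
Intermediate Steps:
L(M, l) = 2*M/(-1 + l) (L(M, l) = 2*((M + (l - l))/(l - 1)) = 2*((M + 0)/(-1 + l)) = 2*(M/(-1 + l)) = 2*M/(-1 + l))
q(I) = 6 + 30*I/(-1 + I) (q(I) = 6 + 3*(I*(2*5/(-1 + I))) = 6 + 3*(I*(10/(-1 + I))) = 6 + 3*(10*I/(-1 + I)) = 6 + 30*I/(-1 + I))
R(o(-5, -4)) - q(S(-3)) = 21 - 6*(-1 + 6*(-2))/(-1 - 2) = 21 - 6*(-1 - 12)/(-3) = 21 - 6*(-1)*(-13)/3 = 21 - 1*26 = 21 - 26 = -5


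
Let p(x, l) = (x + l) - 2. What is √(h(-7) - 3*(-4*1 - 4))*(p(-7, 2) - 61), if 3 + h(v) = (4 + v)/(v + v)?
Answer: -102*√462/7 ≈ -313.20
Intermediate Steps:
p(x, l) = -2 + l + x (p(x, l) = (l + x) - 2 = -2 + l + x)
h(v) = -3 + (4 + v)/(2*v) (h(v) = -3 + (4 + v)/(v + v) = -3 + (4 + v)/((2*v)) = -3 + (4 + v)*(1/(2*v)) = -3 + (4 + v)/(2*v))
√(h(-7) - 3*(-4*1 - 4))*(p(-7, 2) - 61) = √((-5/2 + 2/(-7)) - 3*(-4*1 - 4))*((-2 + 2 - 7) - 61) = √((-5/2 + 2*(-⅐)) - 3*(-4 - 4))*(-7 - 61) = √((-5/2 - 2/7) - 3*(-8))*(-68) = √(-39/14 + 24)*(-68) = √(297/14)*(-68) = (3*√462/14)*(-68) = -102*√462/7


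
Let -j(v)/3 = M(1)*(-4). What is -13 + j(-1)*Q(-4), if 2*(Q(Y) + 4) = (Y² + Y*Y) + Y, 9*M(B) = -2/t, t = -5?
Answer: -23/3 ≈ -7.6667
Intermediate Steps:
M(B) = 2/45 (M(B) = (-2/(-5))/9 = (-2*(-⅕))/9 = (⅑)*(⅖) = 2/45)
Q(Y) = -4 + Y² + Y/2 (Q(Y) = -4 + ((Y² + Y*Y) + Y)/2 = -4 + ((Y² + Y²) + Y)/2 = -4 + (2*Y² + Y)/2 = -4 + (Y + 2*Y²)/2 = -4 + (Y² + Y/2) = -4 + Y² + Y/2)
j(v) = 8/15 (j(v) = -2*(-4)/15 = -3*(-8/45) = 8/15)
-13 + j(-1)*Q(-4) = -13 + 8*(-4 + (-4)² + (½)*(-4))/15 = -13 + 8*(-4 + 16 - 2)/15 = -13 + (8/15)*10 = -13 + 16/3 = -23/3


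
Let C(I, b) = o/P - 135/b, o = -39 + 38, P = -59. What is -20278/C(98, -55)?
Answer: -6580211/802 ≈ -8204.8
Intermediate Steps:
o = -1
C(I, b) = 1/59 - 135/b (C(I, b) = -1/(-59) - 135/b = -1*(-1/59) - 135/b = 1/59 - 135/b)
-20278/C(98, -55) = -20278*(-3245/(-7965 - 55)) = -20278/((1/59)*(-1/55)*(-8020)) = -20278/1604/649 = -20278*649/1604 = -6580211/802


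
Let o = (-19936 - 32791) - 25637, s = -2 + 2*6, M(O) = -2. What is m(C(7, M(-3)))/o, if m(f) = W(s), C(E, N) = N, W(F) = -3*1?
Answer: 3/78364 ≈ 3.8283e-5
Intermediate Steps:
s = 10 (s = -2 + 12 = 10)
W(F) = -3
o = -78364 (o = -52727 - 25637 = -78364)
m(f) = -3
m(C(7, M(-3)))/o = -3/(-78364) = -3*(-1/78364) = 3/78364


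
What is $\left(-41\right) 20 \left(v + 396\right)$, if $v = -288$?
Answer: $-88560$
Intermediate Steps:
$\left(-41\right) 20 \left(v + 396\right) = \left(-41\right) 20 \left(-288 + 396\right) = \left(-820\right) 108 = -88560$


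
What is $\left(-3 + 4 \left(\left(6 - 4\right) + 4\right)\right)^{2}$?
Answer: $441$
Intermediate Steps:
$\left(-3 + 4 \left(\left(6 - 4\right) + 4\right)\right)^{2} = \left(-3 + 4 \left(2 + 4\right)\right)^{2} = \left(-3 + 4 \cdot 6\right)^{2} = \left(-3 + 24\right)^{2} = 21^{2} = 441$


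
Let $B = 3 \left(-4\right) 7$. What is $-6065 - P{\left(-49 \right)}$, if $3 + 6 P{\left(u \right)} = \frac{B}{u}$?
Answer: $- \frac{84907}{14} \approx -6064.8$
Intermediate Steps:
$B = -84$ ($B = \left(-12\right) 7 = -84$)
$P{\left(u \right)} = - \frac{1}{2} - \frac{14}{u}$ ($P{\left(u \right)} = - \frac{1}{2} + \frac{\left(-84\right) \frac{1}{u}}{6} = - \frac{1}{2} - \frac{14}{u}$)
$-6065 - P{\left(-49 \right)} = -6065 - \frac{-28 - -49}{2 \left(-49\right)} = -6065 - \frac{1}{2} \left(- \frac{1}{49}\right) \left(-28 + 49\right) = -6065 - \frac{1}{2} \left(- \frac{1}{49}\right) 21 = -6065 - - \frac{3}{14} = -6065 + \frac{3}{14} = - \frac{84907}{14}$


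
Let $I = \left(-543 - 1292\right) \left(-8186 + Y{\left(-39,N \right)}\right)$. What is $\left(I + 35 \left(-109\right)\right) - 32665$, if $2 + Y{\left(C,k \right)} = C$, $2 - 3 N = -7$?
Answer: $15060065$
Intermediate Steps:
$N = 3$ ($N = \frac{2}{3} - - \frac{7}{3} = \frac{2}{3} + \frac{7}{3} = 3$)
$Y{\left(C,k \right)} = -2 + C$
$I = 15096545$ ($I = \left(-543 - 1292\right) \left(-8186 - 41\right) = - 1835 \left(-8186 - 41\right) = \left(-1835\right) \left(-8227\right) = 15096545$)
$\left(I + 35 \left(-109\right)\right) - 32665 = \left(15096545 + 35 \left(-109\right)\right) - 32665 = \left(15096545 - 3815\right) - 32665 = 15092730 - 32665 = 15060065$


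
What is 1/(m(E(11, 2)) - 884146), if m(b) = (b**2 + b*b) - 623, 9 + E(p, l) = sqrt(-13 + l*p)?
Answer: -1/884697 ≈ -1.1303e-6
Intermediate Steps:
E(p, l) = -9 + sqrt(-13 + l*p)
m(b) = -623 + 2*b**2 (m(b) = (b**2 + b**2) - 623 = 2*b**2 - 623 = -623 + 2*b**2)
1/(m(E(11, 2)) - 884146) = 1/((-623 + 2*(-9 + sqrt(-13 + 2*11))**2) - 884146) = 1/((-623 + 2*(-9 + sqrt(-13 + 22))**2) - 884146) = 1/((-623 + 2*(-9 + sqrt(9))**2) - 884146) = 1/((-623 + 2*(-9 + 3)**2) - 884146) = 1/((-623 + 2*(-6)**2) - 884146) = 1/((-623 + 2*36) - 884146) = 1/((-623 + 72) - 884146) = 1/(-551 - 884146) = 1/(-884697) = -1/884697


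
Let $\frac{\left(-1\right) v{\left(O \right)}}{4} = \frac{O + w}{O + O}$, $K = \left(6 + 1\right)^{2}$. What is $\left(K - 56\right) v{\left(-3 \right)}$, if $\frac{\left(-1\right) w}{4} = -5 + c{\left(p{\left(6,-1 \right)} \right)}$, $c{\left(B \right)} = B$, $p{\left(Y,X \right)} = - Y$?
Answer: $- \frac{574}{3} \approx -191.33$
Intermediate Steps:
$K = 49$ ($K = 7^{2} = 49$)
$w = 44$ ($w = - 4 \left(-5 - 6\right) = \left(-4\right) \left(-11\right) = 44$)
$v{\left(O \right)} = - \frac{2 \left(44 + O\right)}{O}$ ($v{\left(O \right)} = - 4 \frac{O + 44}{O + O} = - 4 \frac{44 + O}{2 O} = - \frac{2 \left(44 + O\right)}{O}$)
$\left(K - 56\right) v{\left(-3 \right)} = \left(49 - 56\right) \left(-2 - \frac{88}{-3}\right) = - 7 \left(-2 - - \frac{88}{3}\right) = - 7 \left(-2 + \frac{88}{3}\right) = \left(-7\right) \frac{82}{3} = - \frac{574}{3}$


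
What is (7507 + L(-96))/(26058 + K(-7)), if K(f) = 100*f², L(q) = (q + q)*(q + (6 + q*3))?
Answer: 80083/30958 ≈ 2.5868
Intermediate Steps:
L(q) = 2*q*(6 + 4*q) (L(q) = (2*q)*(q + (6 + 3*q)) = (2*q)*(6 + 4*q) = 2*q*(6 + 4*q))
(7507 + L(-96))/(26058 + K(-7)) = (7507 + 4*(-96)*(3 + 2*(-96)))/(26058 + 100*(-7)²) = (7507 + 4*(-96)*(3 - 192))/(26058 + 100*49) = (7507 + 4*(-96)*(-189))/(26058 + 4900) = (7507 + 72576)/30958 = 80083*(1/30958) = 80083/30958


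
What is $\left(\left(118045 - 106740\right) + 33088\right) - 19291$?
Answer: $25102$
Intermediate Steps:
$\left(\left(118045 - 106740\right) + 33088\right) - 19291 = \left(11305 + 33088\right) - 19291 = 44393 - 19291 = 25102$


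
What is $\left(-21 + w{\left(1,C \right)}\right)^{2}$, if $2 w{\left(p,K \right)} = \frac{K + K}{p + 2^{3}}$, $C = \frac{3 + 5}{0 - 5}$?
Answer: $\frac{908209}{2025} \approx 448.5$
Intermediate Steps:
$C = - \frac{8}{5}$ ($C = \frac{8}{-5} = 8 \left(- \frac{1}{5}\right) = - \frac{8}{5} \approx -1.6$)
$w{\left(p,K \right)} = \frac{K}{8 + p}$ ($w{\left(p,K \right)} = \frac{\left(K + K\right) \frac{1}{p + 2^{3}}}{2} = \frac{2 K \frac{1}{p + 8}}{2} = \frac{2 K \frac{1}{8 + p}}{2} = \frac{K}{8 + p}$)
$\left(-21 + w{\left(1,C \right)}\right)^{2} = \left(-21 - \frac{8}{5 \left(8 + 1\right)}\right)^{2} = \left(-21 - \frac{8}{5 \cdot 9}\right)^{2} = \left(-21 - \frac{8}{45}\right)^{2} = \left(- \frac{953}{45}\right)^{2} = \frac{908209}{2025}$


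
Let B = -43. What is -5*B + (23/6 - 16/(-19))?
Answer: 25043/114 ≈ 219.68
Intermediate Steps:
-5*B + (23/6 - 16/(-19)) = -5*(-43) + (23/6 - 16/(-19)) = 215 + (23*(⅙) - 16*(-1/19)) = 215 + (23/6 + 16/19) = 215 + 533/114 = 25043/114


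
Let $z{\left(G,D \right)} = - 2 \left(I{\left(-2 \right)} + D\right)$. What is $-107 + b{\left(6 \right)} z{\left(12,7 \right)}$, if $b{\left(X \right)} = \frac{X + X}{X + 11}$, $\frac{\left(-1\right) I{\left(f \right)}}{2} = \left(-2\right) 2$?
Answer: $- \frac{2179}{17} \approx -128.18$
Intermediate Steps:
$I{\left(f \right)} = 8$ ($I{\left(f \right)} = - 2 \left(\left(-2\right) 2\right) = \left(-2\right) \left(-4\right) = 8$)
$z{\left(G,D \right)} = -16 - 2 D$ ($z{\left(G,D \right)} = - 2 \left(8 + D\right) = -16 - 2 D$)
$b{\left(X \right)} = \frac{2 X}{11 + X}$
$-107 + b{\left(6 \right)} z{\left(12,7 \right)} = -107 + 2 \cdot 6 \frac{1}{11 + 6} \left(-16 - 14\right) = -107 + 2 \cdot 6 \cdot \frac{1}{17} \left(-16 - 14\right) = -107 + 2 \cdot 6 \cdot \frac{1}{17} \left(-30\right) = -107 + \frac{12}{17} \left(-30\right) = -107 - \frac{360}{17} = - \frac{2179}{17}$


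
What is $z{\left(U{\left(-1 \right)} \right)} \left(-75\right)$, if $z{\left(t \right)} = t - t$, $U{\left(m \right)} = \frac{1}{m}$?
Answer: $0$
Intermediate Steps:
$z{\left(t \right)} = 0$
$z{\left(U{\left(-1 \right)} \right)} \left(-75\right) = 0 \left(-75\right) = 0$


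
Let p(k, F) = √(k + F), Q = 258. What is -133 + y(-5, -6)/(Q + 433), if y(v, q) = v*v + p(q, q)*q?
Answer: -91878/691 - 12*I*√3/691 ≈ -132.96 - 0.030079*I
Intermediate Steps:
p(k, F) = √(F + k)
y(v, q) = v² + √2*q^(3/2) (y(v, q) = v*v + √(q + q)*q = v² + √(2*q)*q = v² + (√2*√q)*q = v² + √2*q^(3/2))
-133 + y(-5, -6)/(Q + 433) = -133 + ((-5)² + √2*(-6)^(3/2))/(258 + 433) = -133 + (25 + √2*(-6*I*√6))/691 = -133 + (25 - 12*I*√3)*(1/691) = -133 + (25/691 - 12*I*√3/691) = -91878/691 - 12*I*√3/691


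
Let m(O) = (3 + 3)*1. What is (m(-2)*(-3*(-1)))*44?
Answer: 792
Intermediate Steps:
m(O) = 6 (m(O) = 6*1 = 6)
(m(-2)*(-3*(-1)))*44 = (6*(-3*(-1)))*44 = (6*3)*44 = 18*44 = 792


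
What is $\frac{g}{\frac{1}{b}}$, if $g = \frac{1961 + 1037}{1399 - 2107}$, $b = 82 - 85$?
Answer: $\frac{1499}{118} \approx 12.703$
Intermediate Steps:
$b = -3$ ($b = 82 - 85 = -3$)
$g = - \frac{1499}{354}$ ($g = \frac{2998}{-708} = 2998 \left(- \frac{1}{708}\right) = - \frac{1499}{354} \approx -4.2345$)
$\frac{g}{\frac{1}{b}} = - \frac{1499}{354 \frac{1}{-3}} = - \frac{1499}{354 \left(- \frac{1}{3}\right)} = \left(- \frac{1499}{354}\right) \left(-3\right) = \frac{1499}{118}$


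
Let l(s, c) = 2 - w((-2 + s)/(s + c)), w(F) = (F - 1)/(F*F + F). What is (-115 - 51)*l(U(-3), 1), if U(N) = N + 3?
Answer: -581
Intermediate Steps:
U(N) = 3 + N
w(F) = (-1 + F)/(F + F**2) (w(F) = (-1 + F)/(F**2 + F) = (-1 + F)/(F + F**2))
l(s, c) = 2 - (-1 + (-2 + s)/(c + s))*(c + s)/((1 + (-2 + s)/(c + s))*(-2 + s)) (l(s, c) = 2 - (-1 + (-2 + s)/(s + c))/(((-2 + s)/(s + c))*(1 + (-2 + s)/(s + c))) = 2 - (-1 + (-2 + s)/(c + s))/(((-2 + s)/(c + s))*(1 + (-2 + s)/(c + s))) = 2 - (c + s)/(-2 + s)*(-1 + (-2 + s)/(c + s))/(1 + (-2 + s)/(c + s)) = 2 - (-1 + (-2 + s)/(c + s))*(c + s)/((1 + (-2 + s)/(c + s))*(-2 + s)))
(-115 - 51)*l(U(-3), 1) = (-115 - 51)*(((2 + 1)*(1 + (3 - 3)) + 2*(-2 + (3 - 3))*(-2 + 1 + 2*(3 - 3)))/((-2 + (3 - 3))*(-2 + 1 + 2*(3 - 3)))) = -166*(3*(1 + 0) + 2*(-2 + 0)*(-2 + 1 + 2*0))/((-2 + 0)*(-2 + 1 + 2*0)) = -166*(3*1 + 2*(-2)*(-2 + 1 + 0))/((-2)*(-2 + 1 + 0)) = -(-83)*(3 + 2*(-2)*(-1))/(-1) = -(-83)*(-1)*(3 + 4) = -(-83)*(-1)*7 = -166*7/2 = -581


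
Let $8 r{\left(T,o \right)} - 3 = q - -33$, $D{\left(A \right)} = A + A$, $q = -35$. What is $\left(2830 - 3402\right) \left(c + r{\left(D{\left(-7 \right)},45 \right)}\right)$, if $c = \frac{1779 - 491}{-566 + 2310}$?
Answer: $- \frac{107679}{218} \approx -493.94$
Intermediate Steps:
$D{\left(A \right)} = 2 A$
$r{\left(T,o \right)} = \frac{1}{8}$ ($r{\left(T,o \right)} = \frac{3}{8} + \frac{-35 - -33}{8} = \frac{3}{8} + \frac{-35 + 33}{8} = \frac{3}{8} + \frac{1}{8} \left(-2\right) = \frac{3}{8} - \frac{1}{4} = \frac{1}{8}$)
$c = \frac{161}{218}$ ($c = \frac{1288}{1744} = 1288 \cdot \frac{1}{1744} = \frac{161}{218} \approx 0.73853$)
$\left(2830 - 3402\right) \left(c + r{\left(D{\left(-7 \right)},45 \right)}\right) = \left(2830 - 3402\right) \left(\frac{161}{218} + \frac{1}{8}\right) = \left(-572\right) \frac{753}{872} = - \frac{107679}{218}$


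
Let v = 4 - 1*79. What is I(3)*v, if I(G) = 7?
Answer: -525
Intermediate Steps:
v = -75 (v = 4 - 79 = -75)
I(3)*v = 7*(-75) = -525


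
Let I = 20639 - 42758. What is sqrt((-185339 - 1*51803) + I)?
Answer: I*sqrt(259261) ≈ 509.18*I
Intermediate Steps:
I = -22119
sqrt((-185339 - 1*51803) + I) = sqrt((-185339 - 1*51803) - 22119) = sqrt((-185339 - 51803) - 22119) = sqrt(-237142 - 22119) = sqrt(-259261) = I*sqrt(259261)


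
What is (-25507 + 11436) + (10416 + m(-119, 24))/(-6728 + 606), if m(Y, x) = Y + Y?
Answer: -43076420/3061 ≈ -14073.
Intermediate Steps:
m(Y, x) = 2*Y
(-25507 + 11436) + (10416 + m(-119, 24))/(-6728 + 606) = (-25507 + 11436) + (10416 + 2*(-119))/(-6728 + 606) = -14071 + (10416 - 238)/(-6122) = -14071 + 10178*(-1/6122) = -14071 - 5089/3061 = -43076420/3061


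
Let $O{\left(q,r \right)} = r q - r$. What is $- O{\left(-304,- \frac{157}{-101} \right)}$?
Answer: $\frac{47885}{101} \approx 474.11$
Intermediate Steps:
$O{\left(q,r \right)} = - r + q r$ ($O{\left(q,r \right)} = q r - r = - r + q r$)
$- O{\left(-304,- \frac{157}{-101} \right)} = - - \frac{157}{-101} \left(-1 - 304\right) = - \left(-157\right) \left(- \frac{1}{101}\right) \left(-305\right) = - \frac{157 \left(-305\right)}{101} = \left(-1\right) \left(- \frac{47885}{101}\right) = \frac{47885}{101}$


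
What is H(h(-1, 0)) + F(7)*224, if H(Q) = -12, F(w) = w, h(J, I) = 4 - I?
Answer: 1556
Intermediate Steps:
H(h(-1, 0)) + F(7)*224 = -12 + 7*224 = -12 + 1568 = 1556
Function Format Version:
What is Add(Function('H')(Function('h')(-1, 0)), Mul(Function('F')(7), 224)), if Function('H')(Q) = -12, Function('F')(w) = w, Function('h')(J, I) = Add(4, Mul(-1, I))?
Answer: 1556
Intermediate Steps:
Add(Function('H')(Function('h')(-1, 0)), Mul(Function('F')(7), 224)) = Add(-12, Mul(7, 224)) = Add(-12, 1568) = 1556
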